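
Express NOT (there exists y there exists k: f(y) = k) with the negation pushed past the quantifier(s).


Negation flips each quantifier (∀↔∃) and negates the inner predicate.
¬(there exists y there exists k: φ) = for all y for all k: ¬φ.

for all y for all k: NOT(f(y) = k)


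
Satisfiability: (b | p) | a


Search for a satisfying assignment over {a, b, p}.
Try a=True, b=False, p=False: the formula evaluates to True.
A satisfying assignment exists.

Satisfiable.


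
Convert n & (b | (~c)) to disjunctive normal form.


Step 1: Distribute ∧ over ∨: n ∧ (b ∨ (¬c)) = (n ∧ b) ∨ (n ∧ (¬c)).

(n & b) | (n & (~c))


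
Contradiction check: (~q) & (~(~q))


Truth table over {q}:
q | φ
-----
False | False
True | False
Every row is false.

Yes, it is a contradiction.


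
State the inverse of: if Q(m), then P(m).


The inverse of (P → Q) is (¬P → ¬Q). It is equivalent to the converse, not to the original.
Here P = 'Q(m)' and Q = 'P(m)'.

If not (Q(m)), then not (P(m)).


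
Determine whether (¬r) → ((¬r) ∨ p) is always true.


Build the truth table over {p, r}:
p | r | φ
---------
F | F | T
T | F | T
F | T | T
T | T | T
Every row evaluates to true.

Yes, it is a tautology.


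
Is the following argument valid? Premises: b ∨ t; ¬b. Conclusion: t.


This matches the form of disjunctive syllogism: the conclusion follows in every model of the premises.

Valid.


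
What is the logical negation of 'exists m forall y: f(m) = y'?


Negation flips each quantifier (∀↔∃) and negates the inner predicate.
¬(exists m forall y: φ) = forall m exists y: ¬φ.

forall m exists y: ~(f(m) = y)


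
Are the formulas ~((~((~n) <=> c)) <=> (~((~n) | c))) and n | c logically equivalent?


Compare truth tables:
c | n | φ | ψ
-------------
False | False | True | False
True | False | False | True
False | True | True | True
True | True | True | True
They differ at row 1 (c=False, n=False): φ=True but ψ=False.

No, they are not logically equivalent.


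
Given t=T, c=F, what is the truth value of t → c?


Implication is false only when antecedent is true and consequent is false.
Substitute: t=T, c=F.
T → F evaluates to F.

F


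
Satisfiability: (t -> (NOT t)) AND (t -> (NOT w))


Search for a satisfying assignment over {t, w}.
Try t=F, w=F: the formula evaluates to T.
A satisfying assignment exists.

Satisfiable.


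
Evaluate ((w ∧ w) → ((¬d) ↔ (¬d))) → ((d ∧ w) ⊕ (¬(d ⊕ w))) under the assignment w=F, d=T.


Substitute w=F, d=T:
w ∧ w = F ∧ F = F
¬d = F
¬d = F
(¬d) ↔ (¬d) = F ↔ F = T
(w ∧ w) → ((¬d) ↔ (¬d)) = F → T = T
d ∧ w = T ∧ F = F
d ⊕ w = T ⊕ F = T
¬(d ⊕ w) = F
(d ∧ w) ⊕ (¬(d ⊕ w)) = F ⊕ F = F
((w ∧ w) → ((¬d) ↔ (¬d))) → ((d ∧ w) ⊕ (¬(d ⊕ w))) = T → F = F

F


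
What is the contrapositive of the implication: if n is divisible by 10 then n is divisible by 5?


The contrapositive of (P → Q) is (¬Q → ¬P); it is logically equivalent to the original.
Here P = 'n is divisible by 10' and Q = 'n is divisible by 5'.

If not (n is divisible by 5), then not (n is divisible by 10).


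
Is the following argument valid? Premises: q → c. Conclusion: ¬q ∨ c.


This matches the form of material implication: the conclusion follows in every model of the premises.

Valid.


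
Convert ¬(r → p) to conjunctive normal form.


Step 1: Rewrite r → p as ¬r ∨ p.
Step 2: Negate: ¬(¬r ∨ p) = r ∧ ¬p (De Morgan + double negation).

r ∧ (¬p)


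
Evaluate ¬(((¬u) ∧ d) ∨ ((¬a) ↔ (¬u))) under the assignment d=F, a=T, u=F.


Substitute d=F, a=T, u=F:
¬u = T
(¬u) ∧ d = T ∧ F = F
¬a = F
¬u = T
(¬a) ↔ (¬u) = F ↔ T = F
((¬u) ∧ d) ∨ ((¬a) ↔ (¬u)) = F ∨ F = F
¬(((¬u) ∧ d) ∨ ((¬a) ↔ (¬u))) = T

T


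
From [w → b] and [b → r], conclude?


Hypothetical syllogism: from (P → Q) and (Q → R), infer (P → R).
Chain the two implications through the shared middle term 'b'.

w → r


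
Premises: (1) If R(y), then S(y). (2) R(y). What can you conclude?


Modus ponens: from (P → Q) and P, infer Q.
P = 'R(y)' is asserted, and P → Q holds, so Q follows.

S(y).


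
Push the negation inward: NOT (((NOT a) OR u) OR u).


De Morgan: the negation of a disjunction is the conjunction of the negations.
Distribute NOT across OR, flipping it to AND, and negate each literal.

(a AND (NOT u)) AND (NOT u)


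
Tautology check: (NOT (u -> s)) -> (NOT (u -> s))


Build the truth table over {s, u}:
s | u | φ
---------
F | F | T
T | F | T
F | T | T
T | T | T
Every row evaluates to true.

Yes, it is a tautology.


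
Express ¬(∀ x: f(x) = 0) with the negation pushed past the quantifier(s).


¬(∀ x: φ) = ∃ x: ¬φ, and ¬(∃ x: φ) = ∀ x: ¬φ.
Apply to the universal statement.

∃ x: ¬(f(x) = 0)


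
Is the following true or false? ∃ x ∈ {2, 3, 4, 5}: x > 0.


Evaluate the predicate on each element: 2:T, 3:T, 4:T, 5:T.
Witness x = 2 satisfies the predicate.

T


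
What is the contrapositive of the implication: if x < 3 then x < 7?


The contrapositive of (P → Q) is (¬Q → ¬P); it is logically equivalent to the original.
Here P = 'x < 3' and Q = 'x < 7'.

If not (x < 7), then not (x < 3).


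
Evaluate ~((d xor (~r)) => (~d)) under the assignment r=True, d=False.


Substitute r=True, d=False:
~r = False
d xor (~r) = False xor False = False
~d = True
(d xor (~r)) => (~d) = False => True = True
~((d xor (~r)) => (~d)) = False

False


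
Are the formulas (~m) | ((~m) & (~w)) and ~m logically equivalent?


Compare truth tables:
m | w | φ | ψ
-------------
False | False | True | True
True | False | False | False
False | True | True | True
True | True | False | False
The columns φ and ψ agree on every row.

Yes, they are logically equivalent.


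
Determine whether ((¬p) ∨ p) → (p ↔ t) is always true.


Build the truth table over {p, t}:
p | t | φ
---------
F | F | T
T | F | F
F | T | F
T | T | T
Counterexample at row 2: with p=T, t=F, the formula is F.

No, it is not a tautology.


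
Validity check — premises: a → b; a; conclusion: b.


This matches the form of modus ponens: the conclusion follows in every model of the premises.

Valid.


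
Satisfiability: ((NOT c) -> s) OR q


Search for a satisfying assignment over {c, q, s}.
Try c=T, q=F, s=F: the formula evaluates to T.
A satisfying assignment exists.

Satisfiable.


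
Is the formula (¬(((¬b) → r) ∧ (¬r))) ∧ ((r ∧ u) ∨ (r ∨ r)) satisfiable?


Search for a satisfying assignment over {b, r, u}.
Try b=F, r=T, u=F: the formula evaluates to T.
A satisfying assignment exists.

Satisfiable.


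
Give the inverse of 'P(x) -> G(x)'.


The inverse of (P → Q) is (¬P → ¬Q). It is equivalent to the converse, not to the original.
Here P = 'P(x)' and Q = 'G(x)'.

If not (P(x)), then not (G(x)).


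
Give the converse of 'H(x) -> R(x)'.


The converse of (P → Q) is (Q → P). It is not in general equivalent to the original.
Here P = 'H(x)' and Q = 'R(x)'.

If R(x), then H(x).


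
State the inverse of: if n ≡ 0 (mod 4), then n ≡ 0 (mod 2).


The inverse of (P → Q) is (¬P → ¬Q). It is equivalent to the converse, not to the original.
Here P = 'n ≡ 0 (mod 4)' and Q = 'n ≡ 0 (mod 2)'.

If not (n ≡ 0 (mod 4)), then not (n ≡ 0 (mod 2)).


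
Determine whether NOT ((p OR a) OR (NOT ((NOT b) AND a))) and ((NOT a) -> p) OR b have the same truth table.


Compare truth tables:
a | b | p | φ | ψ
-----------------
F | F | F | F | F
T | F | F | F | T
F | T | F | F | T
T | T | F | F | T
F | F | T | F | T
T | F | T | F | T
F | T | T | F | T
T | T | T | F | T
They differ at row 2 (a=T, b=F, p=F): φ=F but ψ=T.

No, they are not logically equivalent.


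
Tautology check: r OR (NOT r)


Build the truth table over {r}:
r | φ
-----
F | T
T | T
Every row evaluates to true.

Yes, it is a tautology.


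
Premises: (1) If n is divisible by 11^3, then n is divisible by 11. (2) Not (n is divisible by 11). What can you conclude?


Modus tollens: from (P → Q) and ¬Q, infer ¬P.
Q = 'n is divisible by 11' is denied; since P → Q, P must also fail.

Not (n is divisible by 11^3).


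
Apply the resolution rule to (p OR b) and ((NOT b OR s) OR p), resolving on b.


The clauses contain complementary literals b and NOTb.
Resolution eliminates this pair and disjoins the remaining literals (merging duplicates).

(p OR s)


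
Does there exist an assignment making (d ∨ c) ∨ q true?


Search for a satisfying assignment over {c, d, q}.
Try c=T, d=F, q=F: the formula evaluates to T.
A satisfying assignment exists.

Satisfiable.


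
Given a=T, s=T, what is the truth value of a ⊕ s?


Exclusive or is true when exactly one operand is true.
Substitute: a=T, s=T.
T ⊕ T evaluates to F.

F


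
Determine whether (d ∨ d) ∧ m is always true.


Build the truth table over {d, m}:
d | m | φ
---------
F | F | F
T | F | F
F | T | F
T | T | T
Counterexample at row 1: with d=F, m=F, the formula is F.

No, it is not a tautology.


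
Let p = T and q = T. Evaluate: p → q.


Implication is false only when antecedent is true and consequent is false.
Substitute: p=T, q=T.
T → T evaluates to T.

T


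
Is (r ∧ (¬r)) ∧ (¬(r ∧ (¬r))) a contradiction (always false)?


Truth table over {r}:
r | φ
-----
F | F
T | F
Every row is false.

Yes, it is a contradiction.


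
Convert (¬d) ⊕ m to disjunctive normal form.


Step 1: (¬d) ⊕ m is true exactly when they disagree: ((¬d) ∧ ¬m) ∨ (¬(¬d) ∧ m).
Step 2: Eliminate any double negations (¬¬X = X).

((¬d) ∧ (¬m)) ∨ (d ∧ m)


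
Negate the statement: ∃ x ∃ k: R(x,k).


Negation flips each quantifier (∀↔∃) and negates the inner predicate.
¬(∃ x ∃ k: φ) = ∀ x ∀ k: ¬φ.

∀ x ∀ k: ¬(R(x,k))


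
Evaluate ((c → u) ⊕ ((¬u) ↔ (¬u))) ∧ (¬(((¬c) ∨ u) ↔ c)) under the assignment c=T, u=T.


Substitute c=T, u=T:
c → u = T → T = T
¬u = F
¬u = F
(¬u) ↔ (¬u) = F ↔ F = T
(c → u) ⊕ ((¬u) ↔ (¬u)) = T ⊕ T = F
¬c = F
(¬c) ∨ u = F ∨ T = T
((¬c) ∨ u) ↔ c = T ↔ T = T
¬(((¬c) ∨ u) ↔ c) = F
((c → u) ⊕ ((¬u) ↔ (¬u))) ∧ (¬(((¬c) ∨ u) ↔ c)) = F ∧ F = F

F


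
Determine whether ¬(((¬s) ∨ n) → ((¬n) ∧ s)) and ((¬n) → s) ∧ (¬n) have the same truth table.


Compare truth tables:
n | s | φ | ψ
-------------
F | F | T | F
T | F | T | F
F | T | F | T
T | T | T | F
They differ at row 1 (n=F, s=F): φ=T but ψ=F.

No, they are not logically equivalent.


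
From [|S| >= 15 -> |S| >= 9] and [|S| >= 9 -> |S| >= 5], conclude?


Hypothetical syllogism: from (P → Q) and (Q → R), infer (P → R).
Chain the two implications through the shared middle term '|S| >= 9'.

|S| >= 15 -> |S| >= 5


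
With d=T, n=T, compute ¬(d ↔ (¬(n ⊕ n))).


Substitute d=T, n=T:
n ⊕ n = T ⊕ T = F
¬(n ⊕ n) = T
d ↔ (¬(n ⊕ n)) = T ↔ T = T
¬(d ↔ (¬(n ⊕ n))) = F

F


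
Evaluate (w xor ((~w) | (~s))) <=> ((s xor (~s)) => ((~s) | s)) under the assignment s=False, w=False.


Substitute s=False, w=False:
~w = True
~s = True
(~w) | (~s) = True | True = True
w xor ((~w) | (~s)) = False xor True = True
~s = True
s xor (~s) = False xor True = True
~s = True
(~s) | s = True | False = True
(s xor (~s)) => ((~s) | s) = True => True = True
(w xor ((~w) | (~s))) <=> ((s xor (~s)) => ((~s) | s)) = True <=> True = True

True


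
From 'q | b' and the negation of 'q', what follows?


Disjunctive syllogism: from (P ∨ Q) and ¬P, infer Q.
One disjunct, 'q', is ruled out; the other must hold.

b


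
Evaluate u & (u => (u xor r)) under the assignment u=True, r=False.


Substitute u=True, r=False:
u xor r = True xor False = True
u => (u xor r) = True => True = True
u & (u => (u xor r)) = True & True = True

True


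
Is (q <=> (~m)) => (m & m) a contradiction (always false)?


Truth table over {m, q}:
m | q | φ
---------
False | False | True
True | False | True
False | True | False
True | True | True
Satisfying assignment at row 1: m=False, q=False gives True.

No, it is not a contradiction.


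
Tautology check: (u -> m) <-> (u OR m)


Build the truth table over {m, u}:
m | u | φ
---------
F | F | F
T | F | T
F | T | F
T | T | T
Counterexample at row 1: with m=F, u=F, the formula is F.

No, it is not a tautology.


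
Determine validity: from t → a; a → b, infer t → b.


This matches the form of hypothetical syllogism: the conclusion follows in every model of the premises.

Valid.


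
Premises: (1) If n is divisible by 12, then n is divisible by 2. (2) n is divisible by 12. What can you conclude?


Modus ponens: from (P → Q) and P, infer Q.
P = 'n is divisible by 12' is asserted, and P → Q holds, so Q follows.

n is divisible by 2.


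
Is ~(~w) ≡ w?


Compare truth tables:
w | φ | ψ
---------
False | False | False
True | True | True
The columns φ and ψ agree on every row.

Yes, they are logically equivalent.


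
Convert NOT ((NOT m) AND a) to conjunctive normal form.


Step 1: Apply De Morgan: ¬((¬m) ∧ a) = ¬(¬m) ∨ ¬a.
Step 2: Eliminate any double negations (¬¬X = X).

m OR (NOT a)


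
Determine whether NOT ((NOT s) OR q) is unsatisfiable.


Truth table over {q, s}:
q | s | φ
---------
F | F | F
T | F | F
F | T | T
T | T | F
Satisfying assignment at row 3: q=F, s=T gives T.

No, it is not a contradiction.


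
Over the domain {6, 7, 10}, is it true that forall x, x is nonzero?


Evaluate the predicate on each element: 6:True, 7:True, 10:True.
Every element satisfies the predicate.

True


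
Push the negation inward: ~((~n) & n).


De Morgan: the negation of a conjunction is the disjunction of the negations.
Distribute ~ across &, flipping it to |, and negate each literal.

n | (~n)


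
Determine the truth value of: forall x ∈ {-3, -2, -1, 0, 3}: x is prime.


Evaluate the predicate on each element: -3:False, -2:False, -1:False, 0:False, 3:True.
Counterexample x = -3 fails the predicate.

False


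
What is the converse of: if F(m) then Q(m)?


The converse of (P → Q) is (Q → P). It is not in general equivalent to the original.
Here P = 'F(m)' and Q = 'Q(m)'.

If Q(m), then F(m).


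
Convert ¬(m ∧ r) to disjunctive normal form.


Step 1: Apply De Morgan: ¬(m ∧ r) = ¬m ∨ ¬r.

(¬m) ∨ (¬r)


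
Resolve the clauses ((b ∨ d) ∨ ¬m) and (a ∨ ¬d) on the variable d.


The clauses contain complementary literals d and ¬d.
Resolution eliminates this pair and disjoins the remaining literals (merging duplicates).

((b ∨ ¬m) ∨ a)


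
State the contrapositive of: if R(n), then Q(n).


The contrapositive of (P → Q) is (¬Q → ¬P); it is logically equivalent to the original.
Here P = 'R(n)' and Q = 'Q(n)'.

If not (Q(n)), then not (R(n)).


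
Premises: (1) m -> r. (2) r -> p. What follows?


Hypothetical syllogism: from (P → Q) and (Q → R), infer (P → R).
Chain the two implications through the shared middle term 'r'.

m -> p


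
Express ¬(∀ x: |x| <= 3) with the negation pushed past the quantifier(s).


¬(∀ x: φ) = ∃ x: ¬φ, and ¬(∃ x: φ) = ∀ x: ¬φ.
Apply to the universal statement.

∃ x: ¬(|x| <= 3)


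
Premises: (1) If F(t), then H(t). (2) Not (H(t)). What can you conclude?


Modus tollens: from (P → Q) and ¬Q, infer ¬P.
Q = 'H(t)' is denied; since P → Q, P must also fail.

Not (F(t)).


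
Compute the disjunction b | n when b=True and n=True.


Disjunction is false only when both operands are false.
Substitute: b=True, n=True.
True | True evaluates to True.

True


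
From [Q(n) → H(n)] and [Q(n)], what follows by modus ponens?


Modus ponens: from (P → Q) and P, infer Q.
P = 'Q(n)' is asserted, and P → Q holds, so Q follows.

H(n).


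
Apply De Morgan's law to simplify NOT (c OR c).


De Morgan: the negation of a disjunction is the conjunction of the negations.
Distribute NOT across OR, flipping it to AND, and negate each literal.

(NOT c) AND (NOT c)


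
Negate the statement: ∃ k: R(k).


¬(∀ x: φ) = ∃ x: ¬φ, and ¬(∃ x: φ) = ∀ x: ¬φ.
Apply to the existential statement.

∀ k: ¬(R(k))


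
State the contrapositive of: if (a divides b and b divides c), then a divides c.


The contrapositive of (P → Q) is (¬Q → ¬P); it is logically equivalent to the original.
Here P = '(a divides b and b divides c)' and Q = 'a divides c'.

If not (a divides c), then not ((a divides b and b divides c)).


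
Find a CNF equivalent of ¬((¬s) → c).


Step 1: Rewrite (¬s) → c as ¬(¬s) ∨ c.
Step 2: Negate: ¬(¬(¬s) ∨ c) = (¬s) ∧ ¬c (De Morgan + double negation).

(¬s) ∧ (¬c)


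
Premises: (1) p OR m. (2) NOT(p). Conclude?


Disjunctive syllogism: from (P ∨ Q) and ¬P, infer Q.
One disjunct, 'p', is ruled out; the other must hold.

m


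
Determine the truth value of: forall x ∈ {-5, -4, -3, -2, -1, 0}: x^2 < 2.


Evaluate the predicate on each element: -5:False, -4:False, -3:False, -2:False, -1:True, 0:True.
Counterexample x = -5 fails the predicate.

False


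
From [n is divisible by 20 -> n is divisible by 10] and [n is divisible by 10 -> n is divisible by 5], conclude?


Hypothetical syllogism: from (P → Q) and (Q → R), infer (P → R).
Chain the two implications through the shared middle term 'n is divisible by 10'.

n is divisible by 20 -> n is divisible by 5


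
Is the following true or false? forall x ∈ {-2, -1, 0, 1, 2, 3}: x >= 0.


Evaluate the predicate on each element: -2:False, -1:False, 0:True, 1:True, 2:True, 3:True.
Counterexample x = -2 fails the predicate.

False


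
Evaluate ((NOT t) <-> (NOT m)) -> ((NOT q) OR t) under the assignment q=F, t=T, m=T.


Substitute q=F, t=T, m=T:
NOT t = F
NOT m = F
(NOT t) <-> (NOT m) = F <-> F = T
NOT q = T
(NOT q) OR t = T OR T = T
((NOT t) <-> (NOT m)) -> ((NOT q) OR t) = T -> T = T

T


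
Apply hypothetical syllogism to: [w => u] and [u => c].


Hypothetical syllogism: from (P → Q) and (Q → R), infer (P → R).
Chain the two implications through the shared middle term 'u'.

w => c


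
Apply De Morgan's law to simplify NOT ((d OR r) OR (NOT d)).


De Morgan: the negation of a disjunction is the conjunction of the negations.
Distribute NOT across OR, flipping it to AND, and negate each literal.

((NOT d) AND (NOT r)) AND d


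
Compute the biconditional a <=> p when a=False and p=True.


Biconditional is true when both operands have the same truth value.
Substitute: a=False, p=True.
False <=> True evaluates to False.

False


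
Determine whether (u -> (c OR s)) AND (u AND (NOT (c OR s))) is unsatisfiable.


Truth table over {c, s, u}:
c | s | u | φ
-------------
F | F | F | F
T | F | F | F
F | T | F | F
T | T | F | F
F | F | T | F
T | F | T | F
F | T | T | F
T | T | T | F
Every row is false.

Yes, it is a contradiction.


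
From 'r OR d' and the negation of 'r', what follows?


Disjunctive syllogism: from (P ∨ Q) and ¬P, infer Q.
One disjunct, 'r', is ruled out; the other must hold.

d


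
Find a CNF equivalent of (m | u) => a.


Step 1: Rewrite as ¬(m ∨ u) ∨ a = (¬m ∧ ¬u) ∨ a.
Step 2: Distribute ∨ over ∧.

((~m) | a) & ((~u) | a)


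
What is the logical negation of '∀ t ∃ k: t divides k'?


Negation flips each quantifier (∀↔∃) and negates the inner predicate.
¬(∀ t ∃ k: φ) = ∃ t ∀ k: ¬φ.

∃ t ∀ k: ¬(t divides k)


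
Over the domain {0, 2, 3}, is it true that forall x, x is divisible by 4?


Evaluate the predicate on each element: 0:True, 2:False, 3:False.
Counterexample x = 2 fails the predicate.

False


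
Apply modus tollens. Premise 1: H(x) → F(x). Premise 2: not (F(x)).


Modus tollens: from (P → Q) and ¬Q, infer ¬P.
Q = 'F(x)' is denied; since P → Q, P must also fail.

Not (H(x)).


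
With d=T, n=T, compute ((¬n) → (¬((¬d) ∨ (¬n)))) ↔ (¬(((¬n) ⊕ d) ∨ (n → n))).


Substitute d=T, n=T:
… (earlier sub-steps elided)
¬n = F
(¬d) ∨ (¬n) = F ∨ F = F
¬((¬d) ∨ (¬n)) = T
(¬n) → (¬((¬d) ∨ (¬n))) = F → T = T
¬n = F
(¬n) ⊕ d = F ⊕ T = T
n → n = T → T = T
((¬n) ⊕ d) ∨ (n → n) = T ∨ T = T
¬(((¬n) ⊕ d) ∨ (n → n)) = F
((¬n) → (¬((¬d) ∨ (¬n)))) ↔ (¬(((¬n) ⊕ d) ∨ (n → n))) = T ↔ F = F

F


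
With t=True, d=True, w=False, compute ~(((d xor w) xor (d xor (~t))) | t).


Substitute t=True, d=True, w=False:
d xor w = True xor False = True
~t = False
d xor (~t) = True xor False = True
(d xor w) xor (d xor (~t)) = True xor True = False
((d xor w) xor (d xor (~t))) | t = False | True = True
~(((d xor w) xor (d xor (~t))) | t) = False

False


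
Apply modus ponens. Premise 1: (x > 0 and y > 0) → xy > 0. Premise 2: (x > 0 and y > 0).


Modus ponens: from (P → Q) and P, infer Q.
P = '(x > 0 and y > 0)' is asserted, and P → Q holds, so Q follows.

xy > 0.


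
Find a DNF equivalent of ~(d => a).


Step 1: Rewrite implication then negate: ¬(¬d ∨ a) = d ∧ ¬a.

d & (~a)


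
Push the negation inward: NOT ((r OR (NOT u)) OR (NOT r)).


De Morgan: the negation of a disjunction is the conjunction of the negations.
Distribute NOT across OR, flipping it to AND, and negate each literal.

((NOT r) AND u) AND r


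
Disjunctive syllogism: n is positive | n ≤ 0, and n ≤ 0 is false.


Disjunctive syllogism: from (P ∨ Q) and ¬P, infer Q.
One disjunct, 'n ≤ 0', is ruled out; the other must hold.

n is positive


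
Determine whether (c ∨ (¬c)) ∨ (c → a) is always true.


Build the truth table over {a, c}:
a | c | φ
---------
F | F | T
T | F | T
F | T | T
T | T | T
Every row evaluates to true.

Yes, it is a tautology.


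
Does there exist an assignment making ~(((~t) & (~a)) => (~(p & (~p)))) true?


Check all 8 assignments over {a, p, t}:
a | p | t | φ
-------------
False | False | False | False
True | False | False | False
False | True | False | False
True | True | False | False
False | False | True | False
True | False | True | False
False | True | True | False
True | True | True | False
No assignment makes the formula true.

Unsatisfiable.


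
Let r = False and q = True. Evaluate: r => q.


Implication is false only when antecedent is true and consequent is false.
Substitute: r=False, q=True.
False => True evaluates to True.

True


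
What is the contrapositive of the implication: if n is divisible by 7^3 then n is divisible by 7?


The contrapositive of (P → Q) is (¬Q → ¬P); it is logically equivalent to the original.
Here P = 'n is divisible by 7^3' and Q = 'n is divisible by 7'.

If not (n is divisible by 7), then not (n is divisible by 7^3).


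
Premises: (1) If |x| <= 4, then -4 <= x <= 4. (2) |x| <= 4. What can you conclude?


Modus ponens: from (P → Q) and P, infer Q.
P = '|x| <= 4' is asserted, and P → Q holds, so Q follows.

-4 <= x <= 4.


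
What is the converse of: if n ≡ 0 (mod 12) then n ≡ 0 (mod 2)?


The converse of (P → Q) is (Q → P). It is not in general equivalent to the original.
Here P = 'n ≡ 0 (mod 12)' and Q = 'n ≡ 0 (mod 2)'.

If n ≡ 0 (mod 2), then n ≡ 0 (mod 12).


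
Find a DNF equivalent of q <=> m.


Step 1: q ↔ m is true exactly when both agree: (q ∧ m) ∨ (¬q ∧ ¬m).

(q & m) | ((~q) & (~m))


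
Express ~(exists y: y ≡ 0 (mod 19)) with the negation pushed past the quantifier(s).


¬(forall x: φ) = exists x: ¬φ, and ¬(exists x: φ) = forall x: ¬φ.
Apply to the existential statement.

forall y: ~(y ≡ 0 (mod 19))


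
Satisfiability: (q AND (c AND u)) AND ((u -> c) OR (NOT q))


Search for a satisfying assignment over {c, q, u}.
Try c=T, q=T, u=T: the formula evaluates to T.
A satisfying assignment exists.

Satisfiable.


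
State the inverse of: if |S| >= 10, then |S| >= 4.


The inverse of (P → Q) is (¬P → ¬Q). It is equivalent to the converse, not to the original.
Here P = '|S| >= 10' and Q = '|S| >= 4'.

If not (|S| >= 10), then not (|S| >= 4).


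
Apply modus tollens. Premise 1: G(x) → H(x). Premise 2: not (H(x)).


Modus tollens: from (P → Q) and ¬Q, infer ¬P.
Q = 'H(x)' is denied; since P → Q, P must also fail.

Not (G(x)).


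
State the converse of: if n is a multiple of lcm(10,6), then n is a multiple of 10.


The converse of (P → Q) is (Q → P). It is not in general equivalent to the original.
Here P = 'n is a multiple of lcm(10,6)' and Q = 'n is a multiple of 10'.

If n is a multiple of 10, then n is a multiple of lcm(10,6).


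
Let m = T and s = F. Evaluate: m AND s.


Conjunction is true only when both operands are true.
Substitute: m=T, s=F.
T AND F evaluates to F.

F


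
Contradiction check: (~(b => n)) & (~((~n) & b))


Truth table over {b, n}:
b | n | φ
---------
False | False | False
True | False | False
False | True | False
True | True | False
Every row is false.

Yes, it is a contradiction.


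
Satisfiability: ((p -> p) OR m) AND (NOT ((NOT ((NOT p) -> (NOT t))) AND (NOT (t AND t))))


Search for a satisfying assignment over {m, p, t}.
Try m=F, p=F, t=F: the formula evaluates to T.
A satisfying assignment exists.

Satisfiable.


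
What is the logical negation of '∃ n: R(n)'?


¬(∀ x: φ) = ∃ x: ¬φ, and ¬(∃ x: φ) = ∀ x: ¬φ.
Apply to the existential statement.

∀ n: ¬(R(n))


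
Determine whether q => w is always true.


Build the truth table over {q, w}:
q | w | φ
---------
False | False | True
True | False | False
False | True | True
True | True | True
Counterexample at row 2: with q=True, w=False, the formula is False.

No, it is not a tautology.


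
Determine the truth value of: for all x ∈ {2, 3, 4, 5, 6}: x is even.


Evaluate the predicate on each element: 2:T, 3:F, 4:T, 5:F, 6:T.
Counterexample x = 3 fails the predicate.

F


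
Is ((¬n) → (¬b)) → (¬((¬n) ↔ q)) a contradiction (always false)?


Truth table over {b, n, q}:
b | n | q | φ
-------------
F | F | F | T
T | F | F | T
F | T | F | F
T | T | F | F
F | F | T | F
T | F | T | T
F | T | T | T
T | T | T | T
Satisfying assignment at row 1: b=F, n=F, q=F gives T.

No, it is not a contradiction.


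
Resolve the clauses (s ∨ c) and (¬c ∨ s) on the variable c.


The clauses contain complementary literals c and ¬c.
Resolution eliminates this pair and disjoins the remaining literals (merging duplicates).

s


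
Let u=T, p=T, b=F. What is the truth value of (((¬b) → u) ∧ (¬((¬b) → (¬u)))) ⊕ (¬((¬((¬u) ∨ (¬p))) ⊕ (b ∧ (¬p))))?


Substitute u=T, p=T, b=F:
… (earlier sub-steps elided)
((¬b) → u) ∧ (¬((¬b) → (¬u))) = T ∧ T = T
¬u = F
¬p = F
(¬u) ∨ (¬p) = F ∨ F = F
¬((¬u) ∨ (¬p)) = T
¬p = F
b ∧ (¬p) = F ∧ F = F
(¬((¬u) ∨ (¬p))) ⊕ (b ∧ (¬p)) = T ⊕ F = T
¬((¬((¬u) ∨ (¬p))) ⊕ (b ∧ (¬p))) = F
(((¬b) → u) ∧ (¬((¬b) → (¬u)))) ⊕ (¬((¬((¬u) ∨ (¬p))) ⊕ (b ∧ (¬p)))) = T ⊕ F = T

T


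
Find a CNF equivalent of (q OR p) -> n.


Step 1: Rewrite as ¬(q ∨ p) ∨ n = (¬q ∧ ¬p) ∨ n.
Step 2: Distribute ∨ over ∧.

((NOT q) OR n) AND ((NOT p) OR n)


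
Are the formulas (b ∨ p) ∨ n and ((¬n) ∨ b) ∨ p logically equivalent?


Compare truth tables:
b | n | p | φ | ψ
-----------------
F | F | F | F | T
T | F | F | T | T
F | T | F | T | F
T | T | F | T | T
F | F | T | T | T
T | F | T | T | T
F | T | T | T | T
T | T | T | T | T
They differ at row 1 (b=F, n=F, p=F): φ=F but ψ=T.

No, they are not logically equivalent.


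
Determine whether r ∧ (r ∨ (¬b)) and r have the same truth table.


Compare truth tables:
b | r | φ | ψ
-------------
F | F | F | F
T | F | F | F
F | T | T | T
T | T | T | T
The columns φ and ψ agree on every row.

Yes, they are logically equivalent.


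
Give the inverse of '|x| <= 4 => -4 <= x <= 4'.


The inverse of (P → Q) is (¬P → ¬Q). It is equivalent to the converse, not to the original.
Here P = '|x| <= 4' and Q = '-4 <= x <= 4'.

If not (|x| <= 4), then not (-4 <= x <= 4).


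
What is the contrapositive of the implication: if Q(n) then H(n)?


The contrapositive of (P → Q) is (¬Q → ¬P); it is logically equivalent to the original.
Here P = 'Q(n)' and Q = 'H(n)'.

If not (H(n)), then not (Q(n)).


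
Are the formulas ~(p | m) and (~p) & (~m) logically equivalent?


Compare truth tables:
m | p | φ | ψ
-------------
False | False | True | True
True | False | False | False
False | True | False | False
True | True | False | False
The columns φ and ψ agree on every row.

Yes, they are logically equivalent.


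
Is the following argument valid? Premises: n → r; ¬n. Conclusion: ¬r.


This is denying the antecedent (fallacy). There exist truth assignments where the premises are all true but the conclusion is false.

Invalid.


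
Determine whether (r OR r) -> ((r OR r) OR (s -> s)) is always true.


Build the truth table over {r, s}:
r | s | φ
---------
F | F | T
T | F | T
F | T | T
T | T | T
Every row evaluates to true.

Yes, it is a tautology.


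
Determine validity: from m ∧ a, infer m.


This matches the form of conjunction elimination: the conclusion follows in every model of the premises.

Valid.


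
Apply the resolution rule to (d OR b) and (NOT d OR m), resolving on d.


The clauses contain complementary literals d and NOTd.
Resolution eliminates this pair and disjoins the remaining literals (merging duplicates).

(b OR m)


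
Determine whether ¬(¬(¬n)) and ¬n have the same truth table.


Compare truth tables:
n | φ | ψ
---------
F | T | T
T | F | F
The columns φ and ψ agree on every row.

Yes, they are logically equivalent.


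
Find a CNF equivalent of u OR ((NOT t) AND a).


Step 1: Distribute ∨ over ∧: u ∨ ((¬t) ∧ a) = (u ∨ (¬t)) ∧ (u ∨ a).

(u OR (NOT t)) AND (u OR a)


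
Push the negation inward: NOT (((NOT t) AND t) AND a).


De Morgan: the negation of a conjunction is the disjunction of the negations.
Distribute NOT across AND, flipping it to OR, and negate each literal.

(t OR (NOT t)) OR (NOT a)


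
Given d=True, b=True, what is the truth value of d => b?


Implication is false only when antecedent is true and consequent is false.
Substitute: d=True, b=True.
True => True evaluates to True.

True


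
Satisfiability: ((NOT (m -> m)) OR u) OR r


Search for a satisfying assignment over {m, r, u}.
Try m=F, r=T, u=F: the formula evaluates to T.
A satisfying assignment exists.

Satisfiable.


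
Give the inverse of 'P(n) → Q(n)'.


The inverse of (P → Q) is (¬P → ¬Q). It is equivalent to the converse, not to the original.
Here P = 'P(n)' and Q = 'Q(n)'.

If not (P(n)), then not (Q(n)).


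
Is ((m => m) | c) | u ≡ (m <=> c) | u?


Compare truth tables:
c | m | u | φ | ψ
-----------------
False | False | False | True | True
True | False | False | True | False
False | True | False | True | False
True | True | False | True | True
False | False | True | True | True
True | False | True | True | True
False | True | True | True | True
True | True | True | True | True
They differ at row 2 (c=True, m=False, u=False): φ=True but ψ=False.

No, they are not logically equivalent.


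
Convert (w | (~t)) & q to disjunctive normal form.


Step 1: Distribute ∧ over ∨: (w ∨ (¬t)) ∧ q = (w ∧ q) ∨ ((¬t) ∧ q).

(w & q) | ((~t) & q)


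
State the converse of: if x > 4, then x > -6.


The converse of (P → Q) is (Q → P). It is not in general equivalent to the original.
Here P = 'x > 4' and Q = 'x > -6'.

If x > -6, then x > 4.


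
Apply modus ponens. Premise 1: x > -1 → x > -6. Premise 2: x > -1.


Modus ponens: from (P → Q) and P, infer Q.
P = 'x > -1' is asserted, and P → Q holds, so Q follows.

x > -6.


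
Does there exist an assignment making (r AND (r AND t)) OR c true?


Search for a satisfying assignment over {c, r, t}.
Try c=T, r=F, t=F: the formula evaluates to T.
A satisfying assignment exists.

Satisfiable.


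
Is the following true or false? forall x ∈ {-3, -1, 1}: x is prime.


Evaluate the predicate on each element: -3:False, -1:False, 1:False.
Counterexample x = -3 fails the predicate.

False


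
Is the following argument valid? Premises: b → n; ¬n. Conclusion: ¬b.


This matches the form of modus tollens: the conclusion follows in every model of the premises.

Valid.


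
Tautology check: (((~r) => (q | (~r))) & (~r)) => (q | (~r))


Build the truth table over {q, r}:
q | r | φ
---------
False | False | True
True | False | True
False | True | True
True | True | True
Every row evaluates to true.

Yes, it is a tautology.


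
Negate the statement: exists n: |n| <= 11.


¬(forall x: φ) = exists x: ¬φ, and ¬(exists x: φ) = forall x: ¬φ.
Apply to the existential statement.

forall n: ~(|n| <= 11)


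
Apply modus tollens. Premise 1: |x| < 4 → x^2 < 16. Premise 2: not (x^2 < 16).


Modus tollens: from (P → Q) and ¬Q, infer ¬P.
Q = 'x^2 < 16' is denied; since P → Q, P must also fail.

Not (|x| < 4).


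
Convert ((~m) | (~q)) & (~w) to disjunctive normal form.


Step 1: Distribute ∧ over ∨: ((¬m) ∨ (¬q)) ∧ (¬w) = ((¬m) ∧ (¬w)) ∨ ((¬q) ∧ (¬w)).

((~m) & (~w)) | ((~q) & (~w))


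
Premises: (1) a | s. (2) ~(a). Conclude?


Disjunctive syllogism: from (P ∨ Q) and ¬P, infer Q.
One disjunct, 'a', is ruled out; the other must hold.

s


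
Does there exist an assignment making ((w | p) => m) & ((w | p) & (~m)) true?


Check all 8 assignments over {m, p, w}:
m | p | w | φ
-------------
False | False | False | False
True | False | False | False
False | True | False | False
True | True | False | False
False | False | True | False
True | False | True | False
False | True | True | False
True | True | True | False
No assignment makes the formula true.

Unsatisfiable.


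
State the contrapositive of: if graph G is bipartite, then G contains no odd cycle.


The contrapositive of (P → Q) is (¬Q → ¬P); it is logically equivalent to the original.
Here P = 'graph G is bipartite' and Q = 'G contains no odd cycle'.

If not (G contains no odd cycle), then not (graph G is bipartite).


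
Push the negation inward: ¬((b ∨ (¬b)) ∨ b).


De Morgan: the negation of a disjunction is the conjunction of the negations.
Distribute ¬ across ∨, flipping it to ∧, and negate each literal.

((¬b) ∧ b) ∧ (¬b)


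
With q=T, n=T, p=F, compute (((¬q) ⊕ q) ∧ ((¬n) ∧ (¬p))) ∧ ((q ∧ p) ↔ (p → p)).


Substitute q=T, n=T, p=F:
¬q = F
(¬q) ⊕ q = F ⊕ T = T
¬n = F
¬p = T
(¬n) ∧ (¬p) = F ∧ T = F
((¬q) ⊕ q) ∧ ((¬n) ∧ (¬p)) = T ∧ F = F
q ∧ p = T ∧ F = F
p → p = F → F = T
(q ∧ p) ↔ (p → p) = F ↔ T = F
(((¬q) ⊕ q) ∧ ((¬n) ∧ (¬p))) ∧ ((q ∧ p) ↔ (p → p)) = F ∧ F = F

F


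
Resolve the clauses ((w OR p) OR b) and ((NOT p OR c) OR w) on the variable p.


The clauses contain complementary literals p and NOTp.
Resolution eliminates this pair and disjoins the remaining literals (merging duplicates).

((w OR b) OR c)


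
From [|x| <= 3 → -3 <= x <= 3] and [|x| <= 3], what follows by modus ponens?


Modus ponens: from (P → Q) and P, infer Q.
P = '|x| <= 3' is asserted, and P → Q holds, so Q follows.

-3 <= x <= 3.


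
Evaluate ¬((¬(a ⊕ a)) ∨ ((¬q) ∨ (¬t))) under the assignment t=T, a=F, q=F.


Substitute t=T, a=F, q=F:
a ⊕ a = F ⊕ F = F
¬(a ⊕ a) = T
¬q = T
¬t = F
(¬q) ∨ (¬t) = T ∨ F = T
(¬(a ⊕ a)) ∨ ((¬q) ∨ (¬t)) = T ∨ T = T
¬((¬(a ⊕ a)) ∨ ((¬q) ∨ (¬t))) = F

F


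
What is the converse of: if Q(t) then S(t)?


The converse of (P → Q) is (Q → P). It is not in general equivalent to the original.
Here P = 'Q(t)' and Q = 'S(t)'.

If S(t), then Q(t).


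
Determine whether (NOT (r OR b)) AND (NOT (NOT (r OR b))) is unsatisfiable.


Truth table over {b, r}:
b | r | φ
---------
F | F | F
T | F | F
F | T | F
T | T | F
Every row is false.

Yes, it is a contradiction.


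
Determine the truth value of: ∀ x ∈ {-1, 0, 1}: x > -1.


Evaluate the predicate on each element: -1:F, 0:T, 1:T.
Counterexample x = -1 fails the predicate.

F


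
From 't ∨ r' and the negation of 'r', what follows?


Disjunctive syllogism: from (P ∨ Q) and ¬P, infer Q.
One disjunct, 'r', is ruled out; the other must hold.

t


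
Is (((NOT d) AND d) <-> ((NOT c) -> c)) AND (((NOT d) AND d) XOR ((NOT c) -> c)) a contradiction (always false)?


Truth table over {c, d}:
c | d | φ
---------
F | F | F
T | F | F
F | T | F
T | T | F
Every row is false.

Yes, it is a contradiction.


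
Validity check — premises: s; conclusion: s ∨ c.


This matches the form of disjunction introduction: the conclusion follows in every model of the premises.

Valid.


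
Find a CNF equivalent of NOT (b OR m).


Step 1: Apply De Morgan: ¬(b ∨ m) = ¬b ∧ ¬m.

(NOT b) AND (NOT m)


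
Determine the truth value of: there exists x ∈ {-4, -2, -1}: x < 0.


Evaluate the predicate on each element: -4:T, -2:T, -1:T.
Witness x = -4 satisfies the predicate.

T


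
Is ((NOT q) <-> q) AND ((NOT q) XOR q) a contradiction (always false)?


Truth table over {q}:
q | φ
-----
F | F
T | F
Every row is false.

Yes, it is a contradiction.


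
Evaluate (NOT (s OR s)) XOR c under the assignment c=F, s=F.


Substitute c=F, s=F:
s OR s = F OR F = F
NOT (s OR s) = T
(NOT (s OR s)) XOR c = T XOR F = T

T


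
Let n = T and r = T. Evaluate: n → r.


Implication is false only when antecedent is true and consequent is false.
Substitute: n=T, r=T.
T → T evaluates to T.

T


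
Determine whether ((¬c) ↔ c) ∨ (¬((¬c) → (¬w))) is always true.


Build the truth table over {c, w}:
c | w | φ
---------
F | F | F
T | F | F
F | T | T
T | T | F
Counterexample at row 1: with c=F, w=F, the formula is F.

No, it is not a tautology.


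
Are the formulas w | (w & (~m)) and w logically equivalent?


Compare truth tables:
m | w | φ | ψ
-------------
False | False | False | False
True | False | False | False
False | True | True | True
True | True | True | True
The columns φ and ψ agree on every row.

Yes, they are logically equivalent.


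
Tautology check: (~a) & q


Build the truth table over {a, q}:
a | q | φ
---------
False | False | False
True | False | False
False | True | True
True | True | False
Counterexample at row 1: with a=False, q=False, the formula is False.

No, it is not a tautology.


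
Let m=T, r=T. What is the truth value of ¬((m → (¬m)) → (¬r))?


Substitute m=T, r=T:
¬m = F
m → (¬m) = T → F = F
¬r = F
(m → (¬m)) → (¬r) = F → F = T
¬((m → (¬m)) → (¬r)) = F

F


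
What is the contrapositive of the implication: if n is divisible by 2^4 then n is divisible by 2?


The contrapositive of (P → Q) is (¬Q → ¬P); it is logically equivalent to the original.
Here P = 'n is divisible by 2^4' and Q = 'n is divisible by 2'.

If not (n is divisible by 2), then not (n is divisible by 2^4).


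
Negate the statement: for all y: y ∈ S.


¬(for all x: φ) = there exists x: ¬φ, and ¬(there exists x: φ) = for all x: ¬φ.
Apply to the universal statement.

there exists y: NOT(y ∈ S)


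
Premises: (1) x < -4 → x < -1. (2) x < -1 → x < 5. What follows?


Hypothetical syllogism: from (P → Q) and (Q → R), infer (P → R).
Chain the two implications through the shared middle term 'x < -1'.

x < -4 → x < 5
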